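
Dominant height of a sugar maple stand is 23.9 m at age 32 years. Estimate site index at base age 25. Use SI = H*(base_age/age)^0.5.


Formula: SI = H_dom * (base_age / age)^0.5
Age ratio = 25 / 32 = 0.78125
sqrt(age_ratio) = 0.88388
SI = 23.9 * 0.88388 = 21.1 m

21.1


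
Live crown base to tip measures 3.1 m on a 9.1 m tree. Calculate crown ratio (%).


Formula: Crown Ratio = (Crown Length / Total Height) * 100
CR = (3.1 m / 9.1 m) * 100
CR = 0.3407 * 100 = 34.1%

34.1


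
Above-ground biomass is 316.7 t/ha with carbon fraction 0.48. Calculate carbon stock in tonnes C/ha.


Formula: Carbon Stock = Biomass * Carbon Fraction
C = 316.7 t/ha * 0.48
C = 152.0 t C/ha

152.0


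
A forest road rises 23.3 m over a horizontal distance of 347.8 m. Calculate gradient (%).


Formula: Gradient = rise / run * 100
Gradient = 23.3 / 347.8 * 100 = 6.7%

6.7


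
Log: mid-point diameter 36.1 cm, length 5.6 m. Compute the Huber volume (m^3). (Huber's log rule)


Huber: V = Am * L,  Am = pi*(Dm/200)^2
Am = pi*(36.1/200)^2 = 0.102354 m^2
V = 0.102354*5.6 = 0.5732 m^3

0.5732


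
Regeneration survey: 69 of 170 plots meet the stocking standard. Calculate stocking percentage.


Formula: Stocking % = stocked plots / total plots * 100
Stocking = 69 / 170 * 100
Stocking = 0.4059 * 100 = 40.6%

40.6


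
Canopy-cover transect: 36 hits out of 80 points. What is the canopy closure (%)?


Formula: Canopy closure = covered points / total points * 100
Closure = 36 / 80 * 100
Closure = 0.45 * 100 = 45.0%

45.0


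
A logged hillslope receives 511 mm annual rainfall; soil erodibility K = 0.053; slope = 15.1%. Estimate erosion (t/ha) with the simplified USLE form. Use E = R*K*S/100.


Formula: E = R * K * S / 100  (simplified USLE)
R * K = 511 * 0.053 = 27.083
E = 27.083 * 15.1 / 100 = 4.09 t/ha

4.09


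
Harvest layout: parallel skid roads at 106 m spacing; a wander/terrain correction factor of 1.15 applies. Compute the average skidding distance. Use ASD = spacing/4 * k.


Formula: ASD = (spacing / 4) * correction
Uncorrected distance = spacing / 4 = 106 / 4 = 26.5 m
ASD = 26.5 * 1.15 = 30 m

30


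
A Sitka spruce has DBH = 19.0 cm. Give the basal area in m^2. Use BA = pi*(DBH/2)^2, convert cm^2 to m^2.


Formula: BA = pi * (DBH/2)^2 / 10000  (cm^2 to m^2)
Radius = DBH/2 = 19.0/2 = 9.5 cm
BA = pi * 9.5^2 / 10000
   = 283.5287 cm^2 / 10000
   = 0.0284 m^2

0.0284


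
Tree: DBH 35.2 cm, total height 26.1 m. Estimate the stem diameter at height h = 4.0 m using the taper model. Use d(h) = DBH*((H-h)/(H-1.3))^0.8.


Taper: d(h) = DBH * ((H - h) / (H - 1.3))^0.8
Numerator = H - h = 26.1 - 4.0 = 22.1 m
Denominator = H - 1.3 = 26.1 - 1.3 = 24.8 m
Ratio = 22.1 / 24.8 = 0.89113
d = 35.2 * 0.89113^0.8 = 32.1 cm

32.1


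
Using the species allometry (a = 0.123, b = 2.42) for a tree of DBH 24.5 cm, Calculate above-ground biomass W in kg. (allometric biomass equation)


Formula: W = a * DBH^b  (allometric power law)
DBH^b = 24.5^2.42 = 2300.2865
W = 0.123 * 2300.2865 = 282.9 kg

282.9


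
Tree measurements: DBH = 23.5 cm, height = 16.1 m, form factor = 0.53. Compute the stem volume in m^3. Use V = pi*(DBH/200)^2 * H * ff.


Formula: V = pi * (DBH/200)^2 * H * ff
Radius = DBH/200 = 23.5/200 = 0.1175 m
Radius^2 = 0.1175^2 = 0.01380625 m^2
V = pi * 0.01380625 * 16.1 * 0.53
V = 0.37 m^3

0.37


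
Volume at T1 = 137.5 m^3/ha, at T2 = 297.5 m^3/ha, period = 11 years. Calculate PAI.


Formula: PAI = (V_T2 - V_T1) / (T2 - T1)
Volume increment = 297.5 - 137.5 = 160.0 m^3/ha
PAI = 160.0 / 11 = 14.55 m^3/ha/year

14.55


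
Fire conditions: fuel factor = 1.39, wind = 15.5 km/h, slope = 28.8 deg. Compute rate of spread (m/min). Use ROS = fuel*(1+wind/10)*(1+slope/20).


Formula: ROS = fuel * (1 + wind/10) * (1 + slope/20)
Wind factor = 1 + 15.5/10 = 2.55
Slope factor = 1 + 28.8/20 = 2.44
ROS = 1.39 * 2.55 * 2.44 = 8.65 m/min

8.65


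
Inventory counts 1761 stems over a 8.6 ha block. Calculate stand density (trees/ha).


Formula: Stand Density = N_trees / Area_ha
Density = 1761 trees / 8.6 ha
Density = 205 trees/ha

205


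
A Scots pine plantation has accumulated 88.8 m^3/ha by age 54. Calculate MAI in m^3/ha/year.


Formula: MAI = Total Volume / Stand Age
MAI = 88.8 m^3/ha / 54 years
MAI = 1.64 m^3/ha/year

1.64


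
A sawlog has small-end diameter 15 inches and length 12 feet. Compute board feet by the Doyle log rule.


Doyle: BF = (D - 4)^2 * L / 16
Adjusted diameter = 15 - 4 = 11 in
(D-4)^2 = 11^2 = 121
BF = 121 * 12 / 16 = 91 BF

91


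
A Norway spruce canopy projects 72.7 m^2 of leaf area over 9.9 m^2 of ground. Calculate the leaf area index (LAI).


Formula: LAI = total leaf area / ground area  (dimensionless)
LAI = 72.7 m^2 / 9.9 m^2
LAI = 7.34

7.34


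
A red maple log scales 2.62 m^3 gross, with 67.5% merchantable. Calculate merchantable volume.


Formula: MV = V_total * (merchantable_pct / 100)
Merchantable fraction = 67.5% / 100 = 0.675
MV = 2.62 m^3 * 0.675 = 1.769 m^3

1.769


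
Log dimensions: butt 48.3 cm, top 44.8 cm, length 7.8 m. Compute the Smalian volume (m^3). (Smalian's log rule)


Smalian: V = (A1 + A2)/2 * L,  A = pi*(D/200)^2
A1 = pi*(48.3/200)^2 = 0.183225 m^2
A2 = pi*(44.8/200)^2 = 0.157633 m^2
V = (0.183225+0.157633)/2*7.8 = 1.3293 m^3

1.3293


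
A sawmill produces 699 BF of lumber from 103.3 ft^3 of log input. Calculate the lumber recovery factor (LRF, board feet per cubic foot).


Formula: LRF = Lumber Output (BF) / Log Input (ft^3)
LRF = 699 BF / 103.3 ft^3
LRF = 6.77 BF/ft^3

6.77


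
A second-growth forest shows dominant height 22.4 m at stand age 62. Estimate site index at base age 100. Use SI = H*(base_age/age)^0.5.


Formula: SI = H_dom * (base_age / age)^0.5
Age ratio = 100 / 62 = 1.6129
sqrt(age_ratio) = 1.27
SI = 22.4 * 1.27 = 28.4 m

28.4


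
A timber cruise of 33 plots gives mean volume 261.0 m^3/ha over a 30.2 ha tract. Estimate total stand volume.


Formula: Total Volume = Mean Volume per ha * Total Area
Total Volume = 261.0 m^3/ha * 30.2 ha
Total Volume = 7882 m^3

7882


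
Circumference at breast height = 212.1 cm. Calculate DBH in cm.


Formula: DBH = C / pi
DBH = 212.1 / pi
pi = 3.14159...
DBH = 67.5 cm

67.5


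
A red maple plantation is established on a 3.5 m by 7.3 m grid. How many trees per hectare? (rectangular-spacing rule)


Formula: TPH = 10000 m^2/ha / (spacing_x * spacing_y)
Area per tree = 3.5 m * 7.3 m = 25.55 m^2
TPH = 10000 / 25.55 = 391 trees/ha

391


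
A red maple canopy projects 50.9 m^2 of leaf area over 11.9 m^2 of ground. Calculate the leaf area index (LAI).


Formula: LAI = total leaf area / ground area  (dimensionless)
LAI = 50.9 m^2 / 11.9 m^2
LAI = 4.28

4.28


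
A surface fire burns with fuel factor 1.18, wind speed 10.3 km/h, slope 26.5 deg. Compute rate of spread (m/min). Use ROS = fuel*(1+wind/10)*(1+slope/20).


Formula: ROS = fuel * (1 + wind/10) * (1 + slope/20)
Wind factor = 1 + 10.3/10 = 2.03
Slope factor = 1 + 26.5/20 = 2.325
ROS = 1.18 * 2.03 * 2.325 = 5.57 m/min

5.57


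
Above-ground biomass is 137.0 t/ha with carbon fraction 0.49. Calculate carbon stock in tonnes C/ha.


Formula: Carbon Stock = Biomass * Carbon Fraction
C = 137.0 t/ha * 0.49
C = 67.1 t C/ha

67.1


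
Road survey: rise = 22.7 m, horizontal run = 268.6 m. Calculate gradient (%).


Formula: Gradient = rise / run * 100
Gradient = 22.7 / 268.6 * 100 = 8.5%

8.5


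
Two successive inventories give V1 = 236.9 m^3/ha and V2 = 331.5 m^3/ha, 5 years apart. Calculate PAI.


Formula: PAI = (V_T2 - V_T1) / (T2 - T1)
Volume increment = 331.5 - 236.9 = 94.6 m^3/ha
PAI = 94.6 / 5 = 18.92 m^3/ha/year

18.92


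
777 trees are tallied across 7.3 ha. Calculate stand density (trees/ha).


Formula: Stand Density = N_trees / Area_ha
Density = 777 trees / 7.3 ha
Density = 106 trees/ha

106


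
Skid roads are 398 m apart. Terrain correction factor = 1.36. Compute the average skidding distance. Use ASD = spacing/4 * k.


Formula: ASD = (spacing / 4) * correction
Uncorrected distance = spacing / 4 = 398 / 4 = 99.5 m
ASD = 99.5 * 1.36 = 135 m

135


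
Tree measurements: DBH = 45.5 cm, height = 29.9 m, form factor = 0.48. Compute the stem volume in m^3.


Formula: V = pi * (DBH/200)^2 * H * ff
Radius = DBH/200 = 45.5/200 = 0.2275 m
Radius^2 = 0.2275^2 = 0.05175625 m^2
V = pi * 0.05175625 * 29.9 * 0.48
V = 2.334 m^3

2.334


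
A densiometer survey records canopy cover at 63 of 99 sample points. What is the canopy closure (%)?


Formula: Canopy closure = covered points / total points * 100
Closure = 63 / 99 * 100
Closure = 0.6364 * 100 = 63.6%

63.6


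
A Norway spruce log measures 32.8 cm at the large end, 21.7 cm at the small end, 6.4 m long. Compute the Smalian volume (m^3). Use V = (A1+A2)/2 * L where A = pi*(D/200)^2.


Smalian: V = (A1 + A2)/2 * L,  A = pi*(D/200)^2
A1 = pi*(32.8/200)^2 = 0.084496 m^2
A2 = pi*(21.7/200)^2 = 0.036984 m^2
V = (0.084496+0.036984)/2*6.4 = 0.3887 m^3

0.3887


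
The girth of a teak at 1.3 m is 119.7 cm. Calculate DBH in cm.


Formula: DBH = C / pi
DBH = 119.7 / pi
pi = 3.14159...
DBH = 38.1 cm

38.1


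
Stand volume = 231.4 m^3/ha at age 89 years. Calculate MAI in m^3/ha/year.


Formula: MAI = Total Volume / Stand Age
MAI = 231.4 m^3/ha / 89 years
MAI = 2.6 m^3/ha/year

2.6


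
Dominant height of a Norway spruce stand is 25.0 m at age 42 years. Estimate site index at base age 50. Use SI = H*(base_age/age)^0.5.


Formula: SI = H_dom * (base_age / age)^0.5
Age ratio = 50 / 42 = 1.19048
sqrt(age_ratio) = 1.09109
SI = 25.0 * 1.09109 = 27.3 m

27.3


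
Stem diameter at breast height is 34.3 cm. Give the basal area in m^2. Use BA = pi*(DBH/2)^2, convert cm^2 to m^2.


Formula: BA = pi * (DBH/2)^2 / 10000  (cm^2 to m^2)
Radius = DBH/2 = 34.3/2 = 17.15 cm
BA = pi * 17.15^2 / 10000
   = 924.0131 cm^2 / 10000
   = 0.0924 m^2

0.0924


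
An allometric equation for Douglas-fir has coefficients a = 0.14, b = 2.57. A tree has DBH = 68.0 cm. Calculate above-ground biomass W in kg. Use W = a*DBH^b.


Formula: W = a * DBH^b  (allometric power law)
DBH^b = 68.0^2.57 = 51232.778
W = 0.14 * 51232.778 = 7172.6 kg

7172.6


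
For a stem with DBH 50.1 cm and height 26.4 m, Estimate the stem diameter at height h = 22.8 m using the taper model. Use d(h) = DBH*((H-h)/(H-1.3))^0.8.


Taper: d(h) = DBH * ((H - h) / (H - 1.3))^0.8
Numerator = H - h = 26.4 - 22.8 = 3.6 m
Denominator = H - 1.3 = 26.4 - 1.3 = 25.1 m
Ratio = 3.6 / 25.1 = 0.14343
d = 50.1 * 0.14343^0.8 = 10.6 cm

10.6


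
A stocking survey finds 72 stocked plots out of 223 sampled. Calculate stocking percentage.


Formula: Stocking % = stocked plots / total plots * 100
Stocking = 72 / 223 * 100
Stocking = 0.3229 * 100 = 32.3%

32.3


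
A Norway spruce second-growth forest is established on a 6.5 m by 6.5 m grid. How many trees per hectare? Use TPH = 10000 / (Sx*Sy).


Formula: TPH = 10000 m^2/ha / (spacing_x * spacing_y)
Area per tree = 6.5 m * 6.5 m = 42.25 m^2
TPH = 10000 / 42.25 = 237 trees/ha

237


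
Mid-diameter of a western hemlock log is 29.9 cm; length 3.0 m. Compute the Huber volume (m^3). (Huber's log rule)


Huber: V = Am * L,  Am = pi*(Dm/200)^2
Am = pi*(29.9/200)^2 = 0.070215 m^2
V = 0.070215*3.0 = 0.2106 m^3

0.2106


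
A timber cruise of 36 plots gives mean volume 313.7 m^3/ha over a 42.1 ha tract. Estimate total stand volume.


Formula: Total Volume = Mean Volume per ha * Total Area
Total Volume = 313.7 m^3/ha * 42.1 ha
Total Volume = 13207 m^3

13207


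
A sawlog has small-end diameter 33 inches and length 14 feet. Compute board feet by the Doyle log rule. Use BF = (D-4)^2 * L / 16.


Doyle: BF = (D - 4)^2 * L / 16
Adjusted diameter = 33 - 4 = 29 in
(D-4)^2 = 29^2 = 841
BF = 841 * 14 / 16 = 736 BF

736


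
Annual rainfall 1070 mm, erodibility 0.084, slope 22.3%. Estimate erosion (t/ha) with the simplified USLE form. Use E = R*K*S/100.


Formula: E = R * K * S / 100  (simplified USLE)
R * K = 1070 * 0.084 = 89.88
E = 89.88 * 22.3 / 100 = 20.04 t/ha

20.04


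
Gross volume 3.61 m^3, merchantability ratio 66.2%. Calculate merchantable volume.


Formula: MV = V_total * (merchantable_pct / 100)
Merchantable fraction = 66.2% / 100 = 0.662
MV = 3.61 m^3 * 0.662 = 2.39 m^3

2.39


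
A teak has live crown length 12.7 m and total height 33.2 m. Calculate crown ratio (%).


Formula: Crown Ratio = (Crown Length / Total Height) * 100
CR = (12.7 m / 33.2 m) * 100
CR = 0.3825 * 100 = 38.3%

38.3


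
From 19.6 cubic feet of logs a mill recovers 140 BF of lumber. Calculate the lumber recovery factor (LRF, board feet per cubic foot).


Formula: LRF = Lumber Output (BF) / Log Input (ft^3)
LRF = 140 BF / 19.6 ft^3
LRF = 7.14 BF/ft^3

7.14


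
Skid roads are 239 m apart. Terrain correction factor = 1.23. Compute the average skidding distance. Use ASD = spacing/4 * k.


Formula: ASD = (spacing / 4) * correction
Uncorrected distance = spacing / 4 = 239 / 4 = 59.75 m
ASD = 59.75 * 1.23 = 73 m

73


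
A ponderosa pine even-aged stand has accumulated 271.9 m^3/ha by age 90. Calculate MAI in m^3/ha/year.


Formula: MAI = Total Volume / Stand Age
MAI = 271.9 m^3/ha / 90 years
MAI = 3.02 m^3/ha/year

3.02


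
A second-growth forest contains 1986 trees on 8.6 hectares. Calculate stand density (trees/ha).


Formula: Stand Density = N_trees / Area_ha
Density = 1986 trees / 8.6 ha
Density = 231 trees/ha

231


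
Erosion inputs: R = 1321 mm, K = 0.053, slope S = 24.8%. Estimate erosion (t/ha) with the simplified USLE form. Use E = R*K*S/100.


Formula: E = R * K * S / 100  (simplified USLE)
R * K = 1321 * 0.053 = 70.013
E = 70.013 * 24.8 / 100 = 17.36 t/ha

17.36


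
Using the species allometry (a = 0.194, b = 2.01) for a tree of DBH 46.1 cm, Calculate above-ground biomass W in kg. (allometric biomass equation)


Formula: W = a * DBH^b  (allometric power law)
DBH^b = 46.1^2.01 = 2208.2023
W = 0.194 * 2208.2023 = 428.4 kg

428.4


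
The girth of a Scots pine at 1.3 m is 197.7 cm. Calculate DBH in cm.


Formula: DBH = C / pi
DBH = 197.7 / pi
pi = 3.14159...
DBH = 62.9 cm

62.9


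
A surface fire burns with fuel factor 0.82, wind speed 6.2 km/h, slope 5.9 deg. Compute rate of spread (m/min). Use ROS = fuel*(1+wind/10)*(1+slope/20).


Formula: ROS = fuel * (1 + wind/10) * (1 + slope/20)
Wind factor = 1 + 6.2/10 = 1.62
Slope factor = 1 + 5.9/20 = 1.295
ROS = 0.82 * 1.62 * 1.295 = 1.72 m/min

1.72


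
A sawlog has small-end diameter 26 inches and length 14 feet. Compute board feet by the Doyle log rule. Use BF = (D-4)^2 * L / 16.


Doyle: BF = (D - 4)^2 * L / 16
Adjusted diameter = 26 - 4 = 22 in
(D-4)^2 = 22^2 = 484
BF = 484 * 14 / 16 = 424 BF

424


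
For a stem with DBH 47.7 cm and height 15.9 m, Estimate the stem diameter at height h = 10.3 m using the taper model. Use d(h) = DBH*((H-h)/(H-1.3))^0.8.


Taper: d(h) = DBH * ((H - h) / (H - 1.3))^0.8
Numerator = H - h = 15.9 - 10.3 = 5.6 m
Denominator = H - 1.3 = 15.9 - 1.3 = 14.6 m
Ratio = 5.6 / 14.6 = 0.38356
d = 47.7 * 0.38356^0.8 = 22.2 cm

22.2


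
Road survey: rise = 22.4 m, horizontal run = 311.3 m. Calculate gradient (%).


Formula: Gradient = rise / run * 100
Gradient = 22.4 / 311.3 * 100 = 7.2%

7.2


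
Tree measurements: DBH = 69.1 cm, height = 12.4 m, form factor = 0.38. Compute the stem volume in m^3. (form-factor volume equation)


Formula: V = pi * (DBH/200)^2 * H * ff
Radius = DBH/200 = 69.1/200 = 0.3455 m
Radius^2 = 0.3455^2 = 0.11937025 m^2
V = pi * 0.11937025 * 12.4 * 0.38
V = 1.767 m^3

1.767


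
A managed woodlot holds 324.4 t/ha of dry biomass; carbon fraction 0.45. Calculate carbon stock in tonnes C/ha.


Formula: Carbon Stock = Biomass * Carbon Fraction
C = 324.4 t/ha * 0.45
C = 146.0 t C/ha

146.0


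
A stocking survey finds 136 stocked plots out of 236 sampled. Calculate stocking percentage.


Formula: Stocking % = stocked plots / total plots * 100
Stocking = 136 / 236 * 100
Stocking = 0.5763 * 100 = 57.6%

57.6


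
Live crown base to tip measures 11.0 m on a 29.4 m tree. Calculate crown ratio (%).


Formula: Crown Ratio = (Crown Length / Total Height) * 100
CR = (11.0 m / 29.4 m) * 100
CR = 0.3741 * 100 = 37.4%

37.4


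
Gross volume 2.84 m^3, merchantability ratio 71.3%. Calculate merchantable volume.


Formula: MV = V_total * (merchantable_pct / 100)
Merchantable fraction = 71.3% / 100 = 0.713
MV = 2.84 m^3 * 0.713 = 2.025 m^3

2.025


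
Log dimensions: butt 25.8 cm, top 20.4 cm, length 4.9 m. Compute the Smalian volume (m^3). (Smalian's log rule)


Smalian: V = (A1 + A2)/2 * L,  A = pi*(D/200)^2
A1 = pi*(25.8/200)^2 = 0.052279 m^2
A2 = pi*(20.4/200)^2 = 0.032685 m^2
V = (0.052279+0.032685)/2*4.9 = 0.2082 m^3

0.2082


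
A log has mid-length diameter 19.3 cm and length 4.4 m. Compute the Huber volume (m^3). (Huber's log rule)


Huber: V = Am * L,  Am = pi*(Dm/200)^2
Am = pi*(19.3/200)^2 = 0.029255 m^2
V = 0.029255*4.4 = 0.1287 m^3

0.1287


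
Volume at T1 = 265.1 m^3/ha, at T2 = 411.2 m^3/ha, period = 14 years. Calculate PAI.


Formula: PAI = (V_T2 - V_T1) / (T2 - T1)
Volume increment = 411.2 - 265.1 = 146.1 m^3/ha
PAI = 146.1 / 14 = 10.44 m^3/ha/year

10.44


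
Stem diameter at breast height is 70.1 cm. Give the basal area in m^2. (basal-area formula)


Formula: BA = pi * (DBH/2)^2 / 10000  (cm^2 to m^2)
Radius = DBH/2 = 70.1/2 = 35.05 cm
BA = pi * 35.05^2 / 10000
   = 3859.4544 cm^2 / 10000
   = 0.3859 m^2

0.3859


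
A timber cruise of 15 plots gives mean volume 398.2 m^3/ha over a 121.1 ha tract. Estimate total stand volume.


Formula: Total Volume = Mean Volume per ha * Total Area
Total Volume = 398.2 m^3/ha * 121.1 ha
Total Volume = 48222 m^3

48222


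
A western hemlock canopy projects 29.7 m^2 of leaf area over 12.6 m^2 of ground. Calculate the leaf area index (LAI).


Formula: LAI = total leaf area / ground area  (dimensionless)
LAI = 29.7 m^2 / 12.6 m^2
LAI = 2.36

2.36


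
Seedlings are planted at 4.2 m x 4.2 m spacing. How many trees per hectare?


Formula: TPH = 10000 m^2/ha / (spacing_x * spacing_y)
Area per tree = 4.2 m * 4.2 m = 17.64 m^2
TPH = 10000 / 17.64 = 567 trees/ha

567


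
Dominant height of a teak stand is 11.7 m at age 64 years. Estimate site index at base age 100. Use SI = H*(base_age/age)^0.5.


Formula: SI = H_dom * (base_age / age)^0.5
Age ratio = 100 / 64 = 1.5625
sqrt(age_ratio) = 1.25
SI = 11.7 * 1.25 = 14.6 m

14.6


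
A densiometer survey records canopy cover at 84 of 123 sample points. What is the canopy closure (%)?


Formula: Canopy closure = covered points / total points * 100
Closure = 84 / 123 * 100
Closure = 0.6829 * 100 = 68.3%

68.3


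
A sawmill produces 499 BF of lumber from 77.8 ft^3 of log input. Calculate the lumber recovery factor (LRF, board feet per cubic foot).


Formula: LRF = Lumber Output (BF) / Log Input (ft^3)
LRF = 499 BF / 77.8 ft^3
LRF = 6.41 BF/ft^3

6.41


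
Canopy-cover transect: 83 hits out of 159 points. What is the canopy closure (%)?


Formula: Canopy closure = covered points / total points * 100
Closure = 83 / 159 * 100
Closure = 0.522 * 100 = 52.2%

52.2


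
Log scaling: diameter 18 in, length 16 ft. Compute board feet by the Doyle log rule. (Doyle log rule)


Doyle: BF = (D - 4)^2 * L / 16
Adjusted diameter = 18 - 4 = 14 in
(D-4)^2 = 14^2 = 196
BF = 196 * 16 / 16 = 196 BF

196


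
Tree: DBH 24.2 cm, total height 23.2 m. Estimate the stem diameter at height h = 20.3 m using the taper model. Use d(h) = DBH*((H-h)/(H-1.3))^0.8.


Taper: d(h) = DBH * ((H - h) / (H - 1.3))^0.8
Numerator = H - h = 23.2 - 20.3 = 2.9 m
Denominator = H - 1.3 = 23.2 - 1.3 = 21.9 m
Ratio = 2.9 / 21.9 = 0.13242
d = 24.2 * 0.13242^0.8 = 4.8 cm

4.8


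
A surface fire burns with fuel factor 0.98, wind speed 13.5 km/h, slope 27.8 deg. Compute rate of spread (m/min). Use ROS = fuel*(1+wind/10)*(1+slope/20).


Formula: ROS = fuel * (1 + wind/10) * (1 + slope/20)
Wind factor = 1 + 13.5/10 = 2.35
Slope factor = 1 + 27.8/20 = 2.39
ROS = 0.98 * 2.35 * 2.39 = 5.5 m/min

5.5


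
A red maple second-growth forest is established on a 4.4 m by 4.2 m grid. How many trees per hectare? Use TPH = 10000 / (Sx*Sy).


Formula: TPH = 10000 m^2/ha / (spacing_x * spacing_y)
Area per tree = 4.4 m * 4.2 m = 18.48 m^2
TPH = 10000 / 18.48 = 541 trees/ha

541


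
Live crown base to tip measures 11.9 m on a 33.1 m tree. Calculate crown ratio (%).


Formula: Crown Ratio = (Crown Length / Total Height) * 100
CR = (11.9 m / 33.1 m) * 100
CR = 0.3595 * 100 = 36.0%

36.0


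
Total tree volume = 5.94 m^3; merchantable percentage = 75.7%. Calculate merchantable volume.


Formula: MV = V_total * (merchantable_pct / 100)
Merchantable fraction = 75.7% / 100 = 0.757
MV = 5.94 m^3 * 0.757 = 4.497 m^3

4.497


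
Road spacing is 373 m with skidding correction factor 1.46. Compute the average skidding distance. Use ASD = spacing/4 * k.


Formula: ASD = (spacing / 4) * correction
Uncorrected distance = spacing / 4 = 373 / 4 = 93.25 m
ASD = 93.25 * 1.46 = 136 m

136


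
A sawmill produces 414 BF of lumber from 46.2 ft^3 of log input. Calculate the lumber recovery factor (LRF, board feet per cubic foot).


Formula: LRF = Lumber Output (BF) / Log Input (ft^3)
LRF = 414 BF / 46.2 ft^3
LRF = 8.96 BF/ft^3

8.96


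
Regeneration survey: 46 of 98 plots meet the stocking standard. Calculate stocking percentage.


Formula: Stocking % = stocked plots / total plots * 100
Stocking = 46 / 98 * 100
Stocking = 0.4694 * 100 = 46.9%

46.9


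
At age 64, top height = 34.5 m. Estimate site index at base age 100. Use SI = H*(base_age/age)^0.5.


Formula: SI = H_dom * (base_age / age)^0.5
Age ratio = 100 / 64 = 1.5625
sqrt(age_ratio) = 1.25
SI = 34.5 * 1.25 = 43.1 m

43.1


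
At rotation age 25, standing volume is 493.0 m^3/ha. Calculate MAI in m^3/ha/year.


Formula: MAI = Total Volume / Stand Age
MAI = 493.0 m^3/ha / 25 years
MAI = 19.72 m^3/ha/year

19.72


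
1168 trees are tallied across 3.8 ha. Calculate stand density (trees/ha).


Formula: Stand Density = N_trees / Area_ha
Density = 1168 trees / 3.8 ha
Density = 307 trees/ha

307


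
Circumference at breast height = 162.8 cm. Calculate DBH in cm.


Formula: DBH = C / pi
DBH = 162.8 / pi
pi = 3.14159...
DBH = 51.8 cm

51.8


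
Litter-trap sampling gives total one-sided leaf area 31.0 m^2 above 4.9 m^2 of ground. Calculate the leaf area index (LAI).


Formula: LAI = total leaf area / ground area  (dimensionless)
LAI = 31.0 m^2 / 4.9 m^2
LAI = 6.33

6.33


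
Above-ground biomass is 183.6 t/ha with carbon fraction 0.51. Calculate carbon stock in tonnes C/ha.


Formula: Carbon Stock = Biomass * Carbon Fraction
C = 183.6 t/ha * 0.51
C = 93.6 t C/ha

93.6


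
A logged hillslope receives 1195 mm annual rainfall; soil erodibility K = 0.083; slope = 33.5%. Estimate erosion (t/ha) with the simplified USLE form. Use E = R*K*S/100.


Formula: E = R * K * S / 100  (simplified USLE)
R * K = 1195 * 0.083 = 99.185
E = 99.185 * 33.5 / 100 = 33.23 t/ha

33.23


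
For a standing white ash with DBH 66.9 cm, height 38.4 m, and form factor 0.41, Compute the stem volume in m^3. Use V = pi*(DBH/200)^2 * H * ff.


Formula: V = pi * (DBH/200)^2 * H * ff
Radius = DBH/200 = 66.9/200 = 0.3345 m
Radius^2 = 0.3345^2 = 0.11189025 m^2
V = pi * 0.11189025 * 38.4 * 0.41
V = 5.534 m^3

5.534


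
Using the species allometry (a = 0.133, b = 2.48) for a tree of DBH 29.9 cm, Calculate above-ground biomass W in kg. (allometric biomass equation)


Formula: W = a * DBH^b  (allometric power law)
DBH^b = 29.9^2.48 = 4567.3527
W = 0.133 * 4567.3527 = 607.5 kg

607.5


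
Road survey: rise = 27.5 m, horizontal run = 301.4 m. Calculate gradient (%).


Formula: Gradient = rise / run * 100
Gradient = 27.5 / 301.4 * 100 = 9.1%

9.1


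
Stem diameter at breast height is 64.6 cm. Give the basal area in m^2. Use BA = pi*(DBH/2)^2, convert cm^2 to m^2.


Formula: BA = pi * (DBH/2)^2 / 10000  (cm^2 to m^2)
Radius = DBH/2 = 64.6/2 = 32.3 cm
BA = pi * 32.3^2 / 10000
   = 3277.5922 cm^2 / 10000
   = 0.3278 m^2

0.3278


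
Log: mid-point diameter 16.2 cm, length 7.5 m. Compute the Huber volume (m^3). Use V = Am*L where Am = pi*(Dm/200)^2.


Huber: V = Am * L,  Am = pi*(Dm/200)^2
Am = pi*(16.2/200)^2 = 0.020612 m^2
V = 0.020612*7.5 = 0.1546 m^3

0.1546


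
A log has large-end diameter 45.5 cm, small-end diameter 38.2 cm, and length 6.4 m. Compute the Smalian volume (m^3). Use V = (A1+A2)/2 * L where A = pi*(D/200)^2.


Smalian: V = (A1 + A2)/2 * L,  A = pi*(D/200)^2
A1 = pi*(45.5/200)^2 = 0.162597 m^2
A2 = pi*(38.2/200)^2 = 0.114608 m^2
V = (0.162597+0.114608)/2*6.4 = 0.8871 m^3

0.8871


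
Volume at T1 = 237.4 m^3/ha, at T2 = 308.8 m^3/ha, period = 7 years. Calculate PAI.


Formula: PAI = (V_T2 - V_T1) / (T2 - T1)
Volume increment = 308.8 - 237.4 = 71.4 m^3/ha
PAI = 71.4 / 7 = 10.2 m^3/ha/year

10.2


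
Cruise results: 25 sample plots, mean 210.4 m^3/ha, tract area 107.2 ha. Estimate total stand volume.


Formula: Total Volume = Mean Volume per ha * Total Area
Total Volume = 210.4 m^3/ha * 107.2 ha
Total Volume = 22555 m^3

22555


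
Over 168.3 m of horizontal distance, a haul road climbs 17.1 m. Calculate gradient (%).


Formula: Gradient = rise / run * 100
Gradient = 17.1 / 168.3 * 100 = 10.2%

10.2


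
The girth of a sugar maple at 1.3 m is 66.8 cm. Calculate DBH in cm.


Formula: DBH = C / pi
DBH = 66.8 / pi
pi = 3.14159...
DBH = 21.3 cm

21.3


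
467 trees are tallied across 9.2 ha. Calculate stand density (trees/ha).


Formula: Stand Density = N_trees / Area_ha
Density = 467 trees / 9.2 ha
Density = 51 trees/ha

51


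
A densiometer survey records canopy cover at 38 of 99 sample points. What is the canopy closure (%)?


Formula: Canopy closure = covered points / total points * 100
Closure = 38 / 99 * 100
Closure = 0.3838 * 100 = 38.4%

38.4


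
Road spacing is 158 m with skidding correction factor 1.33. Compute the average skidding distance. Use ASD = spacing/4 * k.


Formula: ASD = (spacing / 4) * correction
Uncorrected distance = spacing / 4 = 158 / 4 = 39.5 m
ASD = 39.5 * 1.33 = 53 m

53


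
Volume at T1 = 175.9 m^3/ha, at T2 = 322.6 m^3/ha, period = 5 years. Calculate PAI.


Formula: PAI = (V_T2 - V_T1) / (T2 - T1)
Volume increment = 322.6 - 175.9 = 146.7 m^3/ha
PAI = 146.7 / 5 = 29.34 m^3/ha/year

29.34


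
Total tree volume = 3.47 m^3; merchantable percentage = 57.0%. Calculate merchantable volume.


Formula: MV = V_total * (merchantable_pct / 100)
Merchantable fraction = 57.0% / 100 = 0.57
MV = 3.47 m^3 * 0.57 = 1.978 m^3

1.978


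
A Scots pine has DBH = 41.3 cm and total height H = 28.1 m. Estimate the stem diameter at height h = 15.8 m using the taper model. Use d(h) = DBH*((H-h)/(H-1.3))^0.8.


Taper: d(h) = DBH * ((H - h) / (H - 1.3))^0.8
Numerator = H - h = 28.1 - 15.8 = 12.3 m
Denominator = H - 1.3 = 28.1 - 1.3 = 26.8 m
Ratio = 12.3 / 26.8 = 0.45896
d = 41.3 * 0.45896^0.8 = 22.1 cm

22.1


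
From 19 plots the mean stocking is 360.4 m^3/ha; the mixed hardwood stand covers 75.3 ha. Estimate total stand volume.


Formula: Total Volume = Mean Volume per ha * Total Area
Total Volume = 360.4 m^3/ha * 75.3 ha
Total Volume = 27138 m^3

27138


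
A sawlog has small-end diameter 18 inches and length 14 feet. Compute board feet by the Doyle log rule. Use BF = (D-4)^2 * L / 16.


Doyle: BF = (D - 4)^2 * L / 16
Adjusted diameter = 18 - 4 = 14 in
(D-4)^2 = 14^2 = 196
BF = 196 * 14 / 16 = 172 BF

172


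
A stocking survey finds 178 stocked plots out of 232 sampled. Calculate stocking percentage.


Formula: Stocking % = stocked plots / total plots * 100
Stocking = 178 / 232 * 100
Stocking = 0.7672 * 100 = 76.7%

76.7


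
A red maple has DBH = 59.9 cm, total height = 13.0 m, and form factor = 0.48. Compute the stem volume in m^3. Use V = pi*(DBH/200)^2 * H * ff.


Formula: V = pi * (DBH/200)^2 * H * ff
Radius = DBH/200 = 59.9/200 = 0.2995 m
Radius^2 = 0.2995^2 = 0.08970025 m^2
V = pi * 0.08970025 * 13.0 * 0.48
V = 1.758 m^3

1.758


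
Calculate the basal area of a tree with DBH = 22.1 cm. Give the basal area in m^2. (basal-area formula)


Formula: BA = pi * (DBH/2)^2 / 10000  (cm^2 to m^2)
Radius = DBH/2 = 22.1/2 = 11.05 cm
BA = pi * 11.05^2 / 10000
   = 383.5963 cm^2 / 10000
   = 0.0384 m^2

0.0384


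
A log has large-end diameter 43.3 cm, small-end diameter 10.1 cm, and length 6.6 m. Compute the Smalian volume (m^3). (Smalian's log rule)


Smalian: V = (A1 + A2)/2 * L,  A = pi*(D/200)^2
A1 = pi*(43.3/200)^2 = 0.147254 m^2
A2 = pi*(10.1/200)^2 = 0.008012 m^2
V = (0.147254+0.008012)/2*6.6 = 0.5124 m^3

0.5124


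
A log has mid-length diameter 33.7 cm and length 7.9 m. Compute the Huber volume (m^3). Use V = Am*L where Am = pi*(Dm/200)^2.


Huber: V = Am * L,  Am = pi*(Dm/200)^2
Am = pi*(33.7/200)^2 = 0.089197 m^2
V = 0.089197*7.9 = 0.7047 m^3

0.7047


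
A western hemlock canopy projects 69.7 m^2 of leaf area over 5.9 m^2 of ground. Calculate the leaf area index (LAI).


Formula: LAI = total leaf area / ground area  (dimensionless)
LAI = 69.7 m^2 / 5.9 m^2
LAI = 11.81

11.81


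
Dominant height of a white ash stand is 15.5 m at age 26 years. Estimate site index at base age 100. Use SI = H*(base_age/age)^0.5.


Formula: SI = H_dom * (base_age / age)^0.5
Age ratio = 100 / 26 = 3.84615
sqrt(age_ratio) = 1.96116
SI = 15.5 * 1.96116 = 30.4 m

30.4


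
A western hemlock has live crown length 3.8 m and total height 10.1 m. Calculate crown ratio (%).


Formula: Crown Ratio = (Crown Length / Total Height) * 100
CR = (3.8 m / 10.1 m) * 100
CR = 0.3762 * 100 = 37.6%

37.6


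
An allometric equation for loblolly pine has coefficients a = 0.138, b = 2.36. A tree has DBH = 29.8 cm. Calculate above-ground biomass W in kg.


Formula: W = a * DBH^b  (allometric power law)
DBH^b = 29.8^2.36 = 3014.0495
W = 0.138 * 3014.0495 = 415.9 kg

415.9


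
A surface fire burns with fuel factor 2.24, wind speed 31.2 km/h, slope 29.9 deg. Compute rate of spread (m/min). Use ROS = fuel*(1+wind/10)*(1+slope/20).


Formula: ROS = fuel * (1 + wind/10) * (1 + slope/20)
Wind factor = 1 + 31.2/10 = 4.12
Slope factor = 1 + 29.9/20 = 2.495
ROS = 2.24 * 4.12 * 2.495 = 23.03 m/min

23.03


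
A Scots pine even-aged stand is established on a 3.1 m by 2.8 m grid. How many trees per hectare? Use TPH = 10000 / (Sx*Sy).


Formula: TPH = 10000 m^2/ha / (spacing_x * spacing_y)
Area per tree = 3.1 m * 2.8 m = 8.68 m^2
TPH = 10000 / 8.68 = 1152 trees/ha

1152


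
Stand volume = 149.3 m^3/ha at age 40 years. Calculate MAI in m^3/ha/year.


Formula: MAI = Total Volume / Stand Age
MAI = 149.3 m^3/ha / 40 years
MAI = 3.73 m^3/ha/year

3.73


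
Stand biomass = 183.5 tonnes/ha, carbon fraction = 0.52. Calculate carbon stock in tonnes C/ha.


Formula: Carbon Stock = Biomass * Carbon Fraction
C = 183.5 t/ha * 0.52
C = 95.4 t C/ha

95.4


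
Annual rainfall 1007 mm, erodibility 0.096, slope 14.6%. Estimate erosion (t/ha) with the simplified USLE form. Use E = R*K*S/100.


Formula: E = R * K * S / 100  (simplified USLE)
R * K = 1007 * 0.096 = 96.672
E = 96.672 * 14.6 / 100 = 14.11 t/ha

14.11


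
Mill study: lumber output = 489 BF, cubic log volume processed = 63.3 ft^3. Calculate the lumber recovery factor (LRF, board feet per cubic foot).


Formula: LRF = Lumber Output (BF) / Log Input (ft^3)
LRF = 489 BF / 63.3 ft^3
LRF = 7.73 BF/ft^3

7.73


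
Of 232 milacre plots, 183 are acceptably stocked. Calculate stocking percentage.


Formula: Stocking % = stocked plots / total plots * 100
Stocking = 183 / 232 * 100
Stocking = 0.7888 * 100 = 78.9%

78.9


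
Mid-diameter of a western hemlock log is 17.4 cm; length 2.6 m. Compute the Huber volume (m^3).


Huber: V = Am * L,  Am = pi*(Dm/200)^2
Am = pi*(17.4/200)^2 = 0.023779 m^2
V = 0.023779*2.6 = 0.0618 m^3

0.0618


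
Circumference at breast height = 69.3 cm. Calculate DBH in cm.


Formula: DBH = C / pi
DBH = 69.3 / pi
pi = 3.14159...
DBH = 22.1 cm

22.1


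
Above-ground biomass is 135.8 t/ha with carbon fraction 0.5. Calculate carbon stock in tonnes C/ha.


Formula: Carbon Stock = Biomass * Carbon Fraction
C = 135.8 t/ha * 0.5
C = 67.9 t C/ha

67.9


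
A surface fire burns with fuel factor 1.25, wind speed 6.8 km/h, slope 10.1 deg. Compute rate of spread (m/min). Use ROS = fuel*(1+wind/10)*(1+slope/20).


Formula: ROS = fuel * (1 + wind/10) * (1 + slope/20)
Wind factor = 1 + 6.8/10 = 1.68
Slope factor = 1 + 10.1/20 = 1.505
ROS = 1.25 * 1.68 * 1.505 = 3.16 m/min

3.16


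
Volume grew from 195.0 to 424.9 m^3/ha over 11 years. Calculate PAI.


Formula: PAI = (V_T2 - V_T1) / (T2 - T1)
Volume increment = 424.9 - 195.0 = 229.9 m^3/ha
PAI = 229.9 / 11 = 20.9 m^3/ha/year

20.9


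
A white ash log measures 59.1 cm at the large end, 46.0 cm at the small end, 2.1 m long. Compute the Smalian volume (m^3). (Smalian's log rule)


Smalian: V = (A1 + A2)/2 * L,  A = pi*(D/200)^2
A1 = pi*(59.1/200)^2 = 0.274325 m^2
A2 = pi*(46.0/200)^2 = 0.16619 m^2
V = (0.274325+0.16619)/2*2.1 = 0.4625 m^3

0.4625


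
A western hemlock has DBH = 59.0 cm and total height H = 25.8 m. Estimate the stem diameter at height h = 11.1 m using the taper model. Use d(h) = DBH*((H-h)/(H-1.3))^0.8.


Taper: d(h) = DBH * ((H - h) / (H - 1.3))^0.8
Numerator = H - h = 25.8 - 11.1 = 14.7 m
Denominator = H - 1.3 = 25.8 - 1.3 = 24.5 m
Ratio = 14.7 / 24.5 = 0.6
d = 59.0 * 0.6^0.8 = 39.2 cm

39.2


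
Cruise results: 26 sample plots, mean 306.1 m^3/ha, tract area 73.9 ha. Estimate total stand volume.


Formula: Total Volume = Mean Volume per ha * Total Area
Total Volume = 306.1 m^3/ha * 73.9 ha
Total Volume = 22621 m^3

22621


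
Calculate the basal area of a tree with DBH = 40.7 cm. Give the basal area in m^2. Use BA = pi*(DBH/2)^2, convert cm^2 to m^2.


Formula: BA = pi * (DBH/2)^2 / 10000  (cm^2 to m^2)
Radius = DBH/2 = 40.7/2 = 20.35 cm
BA = pi * 20.35^2 / 10000
   = 1301.0042 cm^2 / 10000
   = 0.1301 m^2

0.1301


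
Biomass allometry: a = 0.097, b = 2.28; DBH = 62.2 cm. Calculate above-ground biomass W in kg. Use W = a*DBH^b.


Formula: W = a * DBH^b  (allometric power law)
DBH^b = 62.2^2.28 = 12298.2149
W = 0.097 * 12298.2149 = 1192.9 kg

1192.9


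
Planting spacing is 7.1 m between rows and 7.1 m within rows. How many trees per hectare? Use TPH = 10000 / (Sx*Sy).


Formula: TPH = 10000 m^2/ha / (spacing_x * spacing_y)
Area per tree = 7.1 m * 7.1 m = 50.41 m^2
TPH = 10000 / 50.41 = 198 trees/ha

198


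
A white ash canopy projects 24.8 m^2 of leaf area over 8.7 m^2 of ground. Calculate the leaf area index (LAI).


Formula: LAI = total leaf area / ground area  (dimensionless)
LAI = 24.8 m^2 / 8.7 m^2
LAI = 2.85

2.85


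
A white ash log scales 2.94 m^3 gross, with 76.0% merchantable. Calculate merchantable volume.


Formula: MV = V_total * (merchantable_pct / 100)
Merchantable fraction = 76.0% / 100 = 0.76
MV = 2.94 m^3 * 0.76 = 2.234 m^3

2.234


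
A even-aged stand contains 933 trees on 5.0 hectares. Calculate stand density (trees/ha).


Formula: Stand Density = N_trees / Area_ha
Density = 933 trees / 5.0 ha
Density = 187 trees/ha

187


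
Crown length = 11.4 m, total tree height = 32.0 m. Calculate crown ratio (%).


Formula: Crown Ratio = (Crown Length / Total Height) * 100
CR = (11.4 m / 32.0 m) * 100
CR = 0.3563 * 100 = 35.6%

35.6


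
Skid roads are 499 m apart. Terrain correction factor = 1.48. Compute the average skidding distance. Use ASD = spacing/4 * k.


Formula: ASD = (spacing / 4) * correction
Uncorrected distance = spacing / 4 = 499 / 4 = 124.75 m
ASD = 124.75 * 1.48 = 185 m

185


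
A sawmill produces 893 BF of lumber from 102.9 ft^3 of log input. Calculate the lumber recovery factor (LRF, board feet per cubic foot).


Formula: LRF = Lumber Output (BF) / Log Input (ft^3)
LRF = 893 BF / 102.9 ft^3
LRF = 8.68 BF/ft^3

8.68


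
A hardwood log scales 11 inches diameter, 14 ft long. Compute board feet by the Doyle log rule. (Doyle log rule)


Doyle: BF = (D - 4)^2 * L / 16
Adjusted diameter = 11 - 4 = 7 in
(D-4)^2 = 7^2 = 49
BF = 49 * 14 / 16 = 43 BF

43


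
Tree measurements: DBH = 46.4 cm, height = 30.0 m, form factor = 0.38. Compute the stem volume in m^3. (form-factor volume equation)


Formula: V = pi * (DBH/200)^2 * H * ff
Radius = DBH/200 = 46.4/200 = 0.232 m
Radius^2 = 0.232^2 = 0.053824 m^2
V = pi * 0.053824 * 30.0 * 0.38
V = 1.928 m^3

1.928


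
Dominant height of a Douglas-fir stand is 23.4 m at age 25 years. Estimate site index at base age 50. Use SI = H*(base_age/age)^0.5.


Formula: SI = H_dom * (base_age / age)^0.5
Age ratio = 50 / 25 = 2.0
sqrt(age_ratio) = 1.41421
SI = 23.4 * 1.41421 = 33.1 m

33.1


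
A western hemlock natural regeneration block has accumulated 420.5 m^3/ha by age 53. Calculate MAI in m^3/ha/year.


Formula: MAI = Total Volume / Stand Age
MAI = 420.5 m^3/ha / 53 years
MAI = 7.93 m^3/ha/year

7.93


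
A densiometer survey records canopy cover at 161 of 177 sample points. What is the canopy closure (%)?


Formula: Canopy closure = covered points / total points * 100
Closure = 161 / 177 * 100
Closure = 0.9096 * 100 = 91.0%

91.0


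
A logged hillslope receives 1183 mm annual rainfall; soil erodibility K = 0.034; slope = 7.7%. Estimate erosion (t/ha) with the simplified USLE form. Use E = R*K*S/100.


Formula: E = R * K * S / 100  (simplified USLE)
R * K = 1183 * 0.034 = 40.222
E = 40.222 * 7.7 / 100 = 3.1 t/ha

3.1


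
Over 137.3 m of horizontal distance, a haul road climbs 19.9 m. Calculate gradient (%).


Formula: Gradient = rise / run * 100
Gradient = 19.9 / 137.3 * 100 = 14.5%

14.5


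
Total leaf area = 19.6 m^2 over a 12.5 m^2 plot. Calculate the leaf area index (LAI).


Formula: LAI = total leaf area / ground area  (dimensionless)
LAI = 19.6 m^2 / 12.5 m^2
LAI = 1.57

1.57


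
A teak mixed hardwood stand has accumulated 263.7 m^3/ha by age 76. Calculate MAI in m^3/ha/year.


Formula: MAI = Total Volume / Stand Age
MAI = 263.7 m^3/ha / 76 years
MAI = 3.47 m^3/ha/year

3.47


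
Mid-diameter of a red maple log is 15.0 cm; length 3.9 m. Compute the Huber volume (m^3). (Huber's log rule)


Huber: V = Am * L,  Am = pi*(Dm/200)^2
Am = pi*(15.0/200)^2 = 0.017671 m^2
V = 0.017671*3.9 = 0.0689 m^3

0.0689


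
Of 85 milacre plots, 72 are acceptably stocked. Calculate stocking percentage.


Formula: Stocking % = stocked plots / total plots * 100
Stocking = 72 / 85 * 100
Stocking = 0.8471 * 100 = 84.7%

84.7


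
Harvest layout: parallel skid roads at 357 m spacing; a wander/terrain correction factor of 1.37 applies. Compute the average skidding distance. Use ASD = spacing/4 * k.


Formula: ASD = (spacing / 4) * correction
Uncorrected distance = spacing / 4 = 357 / 4 = 89.25 m
ASD = 89.25 * 1.37 = 122 m

122


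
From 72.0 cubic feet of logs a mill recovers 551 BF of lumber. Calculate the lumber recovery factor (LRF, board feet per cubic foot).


Formula: LRF = Lumber Output (BF) / Log Input (ft^3)
LRF = 551 BF / 72.0 ft^3
LRF = 7.65 BF/ft^3

7.65


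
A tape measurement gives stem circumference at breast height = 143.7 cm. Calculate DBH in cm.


Formula: DBH = C / pi
DBH = 143.7 / pi
pi = 3.14159...
DBH = 45.7 cm

45.7


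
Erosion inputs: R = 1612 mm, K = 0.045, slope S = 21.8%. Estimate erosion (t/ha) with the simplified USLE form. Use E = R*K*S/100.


Formula: E = R * K * S / 100  (simplified USLE)
R * K = 1612 * 0.045 = 72.54
E = 72.54 * 21.8 / 100 = 15.81 t/ha

15.81
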